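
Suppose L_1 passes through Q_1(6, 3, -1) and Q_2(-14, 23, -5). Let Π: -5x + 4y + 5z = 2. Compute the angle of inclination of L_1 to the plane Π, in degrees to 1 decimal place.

43.6

A direction vector for L_1 is Q_2 − Q_1 = (-20, 20, -4).
sin θ = |n·v| / (|n||v|) = |160| / (√66 · √816) = 0.68945.
θ ≈ 43.6°.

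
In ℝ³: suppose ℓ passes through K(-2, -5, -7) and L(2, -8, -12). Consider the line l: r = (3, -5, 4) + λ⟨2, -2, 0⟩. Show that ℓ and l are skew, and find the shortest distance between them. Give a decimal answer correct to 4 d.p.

5.0410

A direction vector for ℓ is L − K = (4, -3, -5).
Common perpendicular direction n = (4, -3, -5) × (2, -2, 0) = (-10, -10, -2).
With w = (3, -5, 4) − (-2, -5, -7) = (5, 0, 11), w · n = -72.
Since n ≠ 0 the lines are not parallel, and w · n = -72 ≠ 0 so they do not intersect; hence they are skew.
Distance = |w · n| / |n| = |-72| / √204 ≈ 5.0410.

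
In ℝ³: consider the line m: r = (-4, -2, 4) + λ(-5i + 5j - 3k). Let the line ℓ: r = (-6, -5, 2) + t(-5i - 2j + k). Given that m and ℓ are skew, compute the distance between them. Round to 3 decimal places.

3.174

Common perpendicular direction n = (-5, 5, -3) × (-5, -2, 1) = (-1, 20, 35).
With w = (-6, -5, 2) − (-4, -2, 4) = (-2, -3, -2), w · n = -128.
Distance = |w · n| / |n| = |-128| / √1626 ≈ 3.174.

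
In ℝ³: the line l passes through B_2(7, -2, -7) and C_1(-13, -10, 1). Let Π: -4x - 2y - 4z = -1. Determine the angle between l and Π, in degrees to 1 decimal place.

A direction vector for l is C_1 − B_2 = (-20, -8, 8).
sin θ = |n·v| / (|n||v|) = |64| / (√36 · √528) = 0.46421.
θ ≈ 27.7°.

27.7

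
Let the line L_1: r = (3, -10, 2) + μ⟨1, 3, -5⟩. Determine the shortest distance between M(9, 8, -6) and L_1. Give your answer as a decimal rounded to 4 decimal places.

Taking (3, -10, 2) on L_1 with direction v = (1, 3, -5): w = M − (3, -10, 2) = (6, 18, -8), and w × v = (-66, 22, 0).
Distance = |w × v| / |v| = √4840 / √35 ≈ 11.7595.

11.7595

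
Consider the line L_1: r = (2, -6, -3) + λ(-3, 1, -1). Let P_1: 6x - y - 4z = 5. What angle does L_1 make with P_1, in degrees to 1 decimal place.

sin θ = |n·v| / (|n||v|) = |-15| / (√53 · √11) = 0.62124.
θ ≈ 38.4°.

38.4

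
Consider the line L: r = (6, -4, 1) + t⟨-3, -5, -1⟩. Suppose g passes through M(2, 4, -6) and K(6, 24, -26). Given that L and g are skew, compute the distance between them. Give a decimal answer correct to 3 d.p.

5.023

A direction vector for g is K − M = (4, 20, -20).
Common perpendicular direction n = (-3, -5, -1) × (4, 20, -20) = (120, -64, -40).
With w = (2, 4, -6) − (6, -4, 1) = (-4, 8, -7), w · n = -712.
Distance = |w · n| / |n| = |-712| / √20096 ≈ 5.023.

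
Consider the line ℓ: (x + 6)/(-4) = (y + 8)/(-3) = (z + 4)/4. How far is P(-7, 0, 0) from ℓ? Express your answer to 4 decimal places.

8.9783

ℓ has direction (-4, -3, 4) through (-6, -8, -4).
Taking (-6, -8, -4) on ℓ with direction v = (-4, -3, 4): w = P − (-6, -8, -4) = (-1, 8, 4), and w × v = (44, -12, 35).
Distance = |w × v| / |v| = √3305 / √41 ≈ 8.9783.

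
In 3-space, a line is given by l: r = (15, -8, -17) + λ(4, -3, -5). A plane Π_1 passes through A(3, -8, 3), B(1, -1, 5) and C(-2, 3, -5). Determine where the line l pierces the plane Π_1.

AB = (-2, 7, 2), AC = (-5, 11, -8); a normal to Π_1 is AB × AC = (-78, -26, 13).
Using A: Π_1 has equation -78x - 26y + 13z = 13.
Substitute r = (15, -8, -17) + t(4, -3, -5) into the plane: -1183 + (-299)t = 13, so t = -4.
Intersection: (15, -8, -17) + (-4)·(4, -3, -5) = (-1, 4, 3).

(-1, 4, 3)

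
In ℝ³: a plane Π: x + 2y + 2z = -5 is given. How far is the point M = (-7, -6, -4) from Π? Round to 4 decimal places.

7.3333

n·M − d = (1)·(-7) + (2)·(-6) + (2)·(-4) − (-5) = -22; |n| = √9.
Distance = |-22| / √9 = 22/√9 ≈ 7.3333.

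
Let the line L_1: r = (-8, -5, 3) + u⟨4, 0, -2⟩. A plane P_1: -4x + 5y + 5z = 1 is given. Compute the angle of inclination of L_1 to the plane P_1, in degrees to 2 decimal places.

45.69

sin θ = |n·v| / (|n||v|) = |-26| / (√66 · √20) = 0.71563.
θ ≈ 45.69°.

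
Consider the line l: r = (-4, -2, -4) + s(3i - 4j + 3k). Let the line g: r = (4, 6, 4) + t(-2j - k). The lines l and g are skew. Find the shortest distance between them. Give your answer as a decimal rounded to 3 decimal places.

4.651

Common perpendicular direction n = (3, -4, 3) × (0, -2, -1) = (10, 3, -6).
With w = (4, 6, 4) − (-4, -2, -4) = (8, 8, 8), w · n = 56.
Distance = |w · n| / |n| = |56| / √145 ≈ 4.651.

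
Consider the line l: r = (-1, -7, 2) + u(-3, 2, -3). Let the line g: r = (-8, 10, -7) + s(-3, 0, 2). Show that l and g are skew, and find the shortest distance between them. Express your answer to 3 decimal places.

Common perpendicular direction n = (-3, 2, -3) × (-3, 0, 2) = (4, 15, 6).
With w = (-8, 10, -7) − (-1, -7, 2) = (-7, 17, -9), w · n = 173.
Since n ≠ 0 the lines are not parallel, and w · n = 173 ≠ 0 so they do not intersect; hence they are skew.
Distance = |w · n| / |n| = |173| / √277 ≈ 10.395.

10.395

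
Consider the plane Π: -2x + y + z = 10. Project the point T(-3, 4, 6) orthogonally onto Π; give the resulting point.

Foot = T − λn with λ = (n·T − d)/|n|² = (16 − 10)/6 = 1.
Foot = (-3, 4, 6) − 1·(-2, 1, 1) = (-1, 3, 5).

(-1, 3, 5)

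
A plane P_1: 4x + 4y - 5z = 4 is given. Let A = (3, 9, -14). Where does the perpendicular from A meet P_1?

(-5, 1, -4)

Foot = A − λn with λ = (n·A − d)/|n|² = (118 − 4)/57 = 2.
Foot = (3, 9, -14) − 2·(4, 4, -5) = (-5, 1, -4).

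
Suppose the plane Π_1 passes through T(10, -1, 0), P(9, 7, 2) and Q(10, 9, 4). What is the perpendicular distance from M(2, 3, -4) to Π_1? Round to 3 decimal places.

TP = (-1, 8, 2), TQ = (0, 10, 4); a normal to Π_1 is TP × TQ = (12, 4, -10).
Using T: Π_1 has equation 12x + 4y - 10z = 116.
n·M − d = (12)·(2) + (4)·(3) + (-10)·(-4) − 116 = -40; |n| = √260.
Distance = |-40| / √260 = 40/√260 ≈ 2.481.

2.481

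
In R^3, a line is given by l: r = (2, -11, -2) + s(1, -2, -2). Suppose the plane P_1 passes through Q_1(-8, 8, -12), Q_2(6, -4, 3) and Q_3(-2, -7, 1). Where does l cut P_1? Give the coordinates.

(0, -7, 2)

Q_1Q_2 = (14, -12, 15), Q_1Q_3 = (6, -15, 13); a normal to P_1 is Q_1Q_2 × Q_1Q_3 = (69, -92, -138).
Using Q_1: P_1 has equation 69x - 92y - 138z = 368.
Substitute r = (2, -11, -2) + t(1, -2, -2) into the plane: 1426 + 529t = 368, so t = -2.
Intersection: (2, -11, -2) + (-2)·(1, -2, -2) = (0, -7, 2).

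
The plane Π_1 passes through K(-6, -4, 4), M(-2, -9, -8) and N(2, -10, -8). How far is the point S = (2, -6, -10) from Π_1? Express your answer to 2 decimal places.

4.31

KM = (4, -5, -12), KN = (8, -6, -12); a normal to Π_1 is KM × KN = (-12, -48, 16).
Using K: Π_1 has equation -12x - 48y + 16z = 328.
n·S − d = (-12)·(2) + (-48)·(-6) + (16)·(-10) − 328 = -224; |n| = √2704.
Distance = |-224| / √2704 = 224/√2704 ≈ 4.31.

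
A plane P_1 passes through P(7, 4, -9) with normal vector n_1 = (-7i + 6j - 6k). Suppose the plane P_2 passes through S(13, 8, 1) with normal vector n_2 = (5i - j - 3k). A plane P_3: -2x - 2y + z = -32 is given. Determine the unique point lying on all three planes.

(7, 5, -8)

P_1: n_1·r = n_1·P gives -7x + 6y - 6z = 29.
P_2: n_2·r = n_2·S gives 5x - y - 3z = 54.
Solving the 3×3 linear system -7x + 6y - 6z = 29, 5x - y - 3z = 54, -2x - 2y + z = -32 (e.g. by elimination or Cramer's rule, determinant = 127) gives (7, 5, -8).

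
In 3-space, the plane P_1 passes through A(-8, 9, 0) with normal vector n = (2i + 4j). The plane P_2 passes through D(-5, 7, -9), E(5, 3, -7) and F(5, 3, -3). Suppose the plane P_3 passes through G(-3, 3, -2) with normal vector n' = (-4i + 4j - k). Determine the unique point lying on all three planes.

(0, 5, -6)

P_1: n·r = n·A gives 2x + 4y = 20.
DE = (10, -4, 2), DF = (10, -4, 6); a normal to P_2 is DE × DF = (-16, -40, 0).
Using D: P_2 has equation -16x - 40y = -200.
P_3: n'·r = n'·G gives -4x + 4y - z = 26.
Solving the 3×3 linear system 2x + 4y = 20, -16x - 40y = -200, -4x + 4y - z = 26 (e.g. by elimination or Cramer's rule, determinant = 16) gives (0, 5, -6).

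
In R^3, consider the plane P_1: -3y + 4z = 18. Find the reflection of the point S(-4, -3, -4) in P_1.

λ = (n·S − d)/|n|² = (-7 − 18)/25 = -1.
Reflection = S − 2λn = (-4, -3, -4) − (-2)·(0, -3, 4) = (-4, -9, 4).

(-4, -9, 4)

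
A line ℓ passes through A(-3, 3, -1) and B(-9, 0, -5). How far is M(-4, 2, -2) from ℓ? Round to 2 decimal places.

A direction vector for ℓ is B − A = (-6, -3, -4).
Taking (-3, 3, -1) on ℓ with direction v = (-6, -3, -4): w = M − (-3, 3, -1) = (-1, -1, -1), and w × v = (1, 2, -3).
Distance = |w × v| / |v| = √14 / √61 ≈ 0.48.

0.48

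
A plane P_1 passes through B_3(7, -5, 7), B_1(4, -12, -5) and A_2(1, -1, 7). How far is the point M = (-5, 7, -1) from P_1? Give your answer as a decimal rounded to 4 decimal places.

B_3B_1 = (-3, -7, -12), B_3A_2 = (-6, 4, 0); a normal to P_1 is B_3B_1 × B_3A_2 = (48, 72, -54).
Using B_3: P_1 has equation 48x + 72y - 54z = -402.
n·M − d = (48)·(-5) + (72)·(7) + (-54)·(-1) − (-402) = 720; |n| = √10404.
Distance = |720| / √10404 = 720/√10404 ≈ 7.0588.

7.0588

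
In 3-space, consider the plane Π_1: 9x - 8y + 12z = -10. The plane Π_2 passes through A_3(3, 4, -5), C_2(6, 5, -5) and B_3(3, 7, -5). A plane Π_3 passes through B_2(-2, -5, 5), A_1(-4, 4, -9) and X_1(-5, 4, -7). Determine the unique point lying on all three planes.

(2, -4, -5)

A_3C_2 = (3, 1, 0), A_3B_3 = (0, 3, 0); a normal to Π_2 is A_3C_2 × A_3B_3 = (0, 0, 9).
Using A_3: Π_2 has equation 9z = -45.
B_2A_1 = (-2, 9, -14), B_2X_1 = (-3, 9, -12); a normal to Π_3 is B_2A_1 × B_2X_1 = (18, 18, 9).
Using B_2: Π_3 has equation 18x + 18y + 9z = -81.
Solving the 3×3 linear system 9x - 8y + 12z = -10, 9z = -45, 18x + 18y + 9z = -81 (e.g. by elimination or Cramer's rule, determinant = -2754) gives (2, -4, -5).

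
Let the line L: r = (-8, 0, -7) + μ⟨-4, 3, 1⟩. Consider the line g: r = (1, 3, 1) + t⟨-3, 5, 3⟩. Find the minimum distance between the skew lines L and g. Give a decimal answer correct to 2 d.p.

Common perpendicular direction n = (-4, 3, 1) × (-3, 5, 3) = (4, 9, -11).
With w = (1, 3, 1) − (-8, 0, -7) = (9, 3, 8), w · n = -25.
Distance = |w · n| / |n| = |-25| / √218 ≈ 1.69.

1.69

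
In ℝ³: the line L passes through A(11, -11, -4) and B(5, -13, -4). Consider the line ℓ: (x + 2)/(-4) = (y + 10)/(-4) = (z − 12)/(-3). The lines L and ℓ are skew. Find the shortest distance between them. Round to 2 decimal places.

A direction vector for L is B − A = (-6, -2, 0).
ℓ has direction (-4, -4, -3) through (-2, -10, 12).
Common perpendicular direction n = (-6, -2, 0) × (-4, -4, -3) = (6, -18, 16).
With w = (-2, -10, 12) − (11, -11, -4) = (-13, 1, 16), w · n = 160.
Distance = |w · n| / |n| = |160| / √616 ≈ 6.45.

6.45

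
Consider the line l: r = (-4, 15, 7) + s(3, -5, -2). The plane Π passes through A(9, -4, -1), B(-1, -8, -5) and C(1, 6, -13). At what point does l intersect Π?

AB = (-10, -4, -4), AC = (-8, 10, -12); a normal to Π is AB × AC = (88, -88, -132).
Using A: Π has equation 88x - 88y - 132z = 1276.
Substitute r = (-4, 15, 7) + t(3, -5, -2) into the plane: -2596 + 968t = 1276, so t = 4.
Intersection: (-4, 15, 7) + 4·(3, -5, -2) = (8, -5, -1).

(8, -5, -1)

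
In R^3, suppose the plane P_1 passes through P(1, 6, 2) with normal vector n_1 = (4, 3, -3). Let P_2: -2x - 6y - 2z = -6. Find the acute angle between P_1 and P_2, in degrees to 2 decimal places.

58.86

P_1: n_1·r = n_1·P gives 4x + 3y - 3z = 16.
cos θ = |n₁·n₂| / (|n₁||n₂|) = |-20| / (√34 · √44).
θ = arccos(0.51709) ≈ 58.86°.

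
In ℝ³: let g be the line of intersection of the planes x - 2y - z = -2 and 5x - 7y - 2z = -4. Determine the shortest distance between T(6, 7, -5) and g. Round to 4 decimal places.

Direction of g: (1, -2, -1) × (5, -7, -2) = (-3, -3, 3).
A point on g: solving the two plane equations with x = 1 gives (1, 1, 1).
Taking (1, 1, 1) on g with direction v = (-3, -3, 3): w = T − (1, 1, 1) = (5, 6, -6), and w × v = (0, 3, 3).
Distance = |w × v| / |v| = √18 / √27 ≈ 0.8165.

0.8165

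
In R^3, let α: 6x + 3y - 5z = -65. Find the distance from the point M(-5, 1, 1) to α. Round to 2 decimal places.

n·M − d = (6)·(-5) + (3)·(1) + (-5)·(1) − (-65) = 33; |n| = √70.
Distance = |33| / √70 = 33/√70 ≈ 3.94.

3.94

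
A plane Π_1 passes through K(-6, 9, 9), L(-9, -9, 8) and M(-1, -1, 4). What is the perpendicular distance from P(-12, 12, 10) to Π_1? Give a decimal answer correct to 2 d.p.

2.88

KL = (-3, -18, -1), KM = (5, -10, -5); a normal to Π_1 is KL × KM = (80, -20, 120).
Using K: Π_1 has equation 80x - 20y + 120z = 420.
n·P − d = (80)·(-12) + (-20)·(12) + (120)·(10) − 420 = -420; |n| = √21200.
Distance = |-420| / √21200 = 420/√21200 ≈ 2.88.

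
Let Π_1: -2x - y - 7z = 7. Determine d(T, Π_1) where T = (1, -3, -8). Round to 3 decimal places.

n·T − d = (-2)·(1) + (-1)·(-3) + (-7)·(-8) − 7 = 50; |n| = √54.
Distance = |50| / √54 = 50/√54 ≈ 6.804.

6.804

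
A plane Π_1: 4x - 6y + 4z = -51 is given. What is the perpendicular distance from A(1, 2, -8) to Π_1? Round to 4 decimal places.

1.3339

n·A − d = (4)·(1) + (-6)·(2) + (4)·(-8) − (-51) = 11; |n| = √68.
Distance = |11| / √68 = 11/√68 ≈ 1.3339.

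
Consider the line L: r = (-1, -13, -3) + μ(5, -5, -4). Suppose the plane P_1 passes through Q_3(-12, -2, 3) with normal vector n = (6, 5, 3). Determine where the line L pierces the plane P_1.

P_1: n·r = n·Q_3 gives 6x + 5y + 3z = -73.
Substitute r = (-1, -13, -3) + t(5, -5, -4) into the plane: -80 + (-7)t = -73, so t = -1.
Intersection: (-1, -13, -3) + (-1)·(5, -5, -4) = (-6, -8, 1).

(-6, -8, 1)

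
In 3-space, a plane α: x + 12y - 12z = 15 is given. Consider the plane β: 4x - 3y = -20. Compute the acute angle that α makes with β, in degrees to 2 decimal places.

67.88

cos θ = |n₁·n₂| / (|n₁||n₂|) = |-32| / (√289 · √25).
θ = arccos(0.37647) ≈ 67.88°.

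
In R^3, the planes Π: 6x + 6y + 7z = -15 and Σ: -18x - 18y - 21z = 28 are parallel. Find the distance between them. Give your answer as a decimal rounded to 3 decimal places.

0.515

Rescale Σ by 1/(-3): 6x + 6y + 7z = -28/3. Then distance = |-15 − (-28/3)| / √121 ≈ 0.515.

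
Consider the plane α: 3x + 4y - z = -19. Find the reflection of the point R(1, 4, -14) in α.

λ = (n·R − d)/|n|² = (33 − (-19))/26 = 2.
Reflection = R − 2λn = (1, 4, -14) − 4·(3, 4, -1) = (-11, -12, -10).

(-11, -12, -10)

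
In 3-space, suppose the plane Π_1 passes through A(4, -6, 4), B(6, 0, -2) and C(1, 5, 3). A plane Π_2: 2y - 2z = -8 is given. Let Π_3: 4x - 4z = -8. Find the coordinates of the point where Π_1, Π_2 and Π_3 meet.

AB = (2, 6, -6), AC = (-3, 11, -1); a normal to Π_1 is AB × AC = (60, 20, 40).
Using A: Π_1 has equation 60x + 20y + 40z = 280.
Solving the 3×3 linear system 60x + 20y + 40z = 280, 2y - 2z = -8, 4x - 4z = -8 (e.g. by elimination or Cramer's rule, determinant = -960) gives (2, 0, 4).

(2, 0, 4)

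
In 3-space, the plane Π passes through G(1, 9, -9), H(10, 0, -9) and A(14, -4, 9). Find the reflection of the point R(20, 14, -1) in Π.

GH = (9, -9, 0), GA = (13, -13, 18); a normal to Π is GH × GA = (-162, -162, 0).
Using G: Π has equation -162x - 162y = -1620.
λ = (n·R − d)/|n|² = (-5508 − (-1620))/52488 = -2/27.
Reflection = R − 2λn = (20, 14, -1) − (-4/27)·(-162, -162, 0) = (-4, -10, -1).

(-4, -10, -1)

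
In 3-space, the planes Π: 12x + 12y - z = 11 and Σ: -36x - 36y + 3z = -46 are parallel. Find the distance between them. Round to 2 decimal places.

0.25

Rescale Σ by 1/(-3): 12x + 12y - z = 46/3. Then distance = |11 − (46/3)| / √289 ≈ 0.25.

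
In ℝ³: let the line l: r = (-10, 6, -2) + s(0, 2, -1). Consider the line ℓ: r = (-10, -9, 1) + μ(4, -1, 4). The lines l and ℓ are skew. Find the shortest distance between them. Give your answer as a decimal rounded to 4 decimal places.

Common perpendicular direction n = (0, 2, -1) × (4, -1, 4) = (7, -4, -8).
With w = (-10, -9, 1) − (-10, 6, -2) = (0, -15, 3), w · n = 36.
Distance = |w · n| / |n| = |36| / √129 ≈ 3.1696.

3.1696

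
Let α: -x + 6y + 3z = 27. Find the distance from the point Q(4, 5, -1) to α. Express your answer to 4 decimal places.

0.5898

n·Q − d = (-1)·(4) + (6)·(5) + (3)·(-1) − 27 = -4; |n| = √46.
Distance = |-4| / √46 = 4/√46 ≈ 0.5898.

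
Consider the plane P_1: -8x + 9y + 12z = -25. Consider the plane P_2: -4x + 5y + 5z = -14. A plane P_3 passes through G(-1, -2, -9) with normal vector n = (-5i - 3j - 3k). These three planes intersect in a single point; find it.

(-4, -5, -1)

P_3: n·r = n·G gives -5x - 3y - 3z = 38.
Solving the 3×3 linear system -8x + 9y + 12z = -25, -4x + 5y + 5z = -14, -5x - 3y - 3z = 38 (e.g. by elimination or Cramer's rule, determinant = 111) gives (-4, -5, -1).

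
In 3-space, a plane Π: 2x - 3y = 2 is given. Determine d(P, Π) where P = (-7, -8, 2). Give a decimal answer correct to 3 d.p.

2.219

n·P − d = (2)·(-7) + (-3)·(-8) + (0)·(2) − 2 = 8; |n| = √13.
Distance = |8| / √13 = 8/√13 ≈ 2.219.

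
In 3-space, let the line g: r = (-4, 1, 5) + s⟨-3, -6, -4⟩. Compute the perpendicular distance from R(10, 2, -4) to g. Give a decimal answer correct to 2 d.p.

Taking (-4, 1, 5) on g with direction v = (-3, -6, -4): w = R − (-4, 1, 5) = (14, 1, -9), and w × v = (-58, 83, -81).
Distance = |w × v| / |v| = √16814 / √61 ≈ 16.60.

16.60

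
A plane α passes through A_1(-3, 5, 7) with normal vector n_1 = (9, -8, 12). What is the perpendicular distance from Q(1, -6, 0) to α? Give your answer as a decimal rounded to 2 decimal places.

α: n_1·r = n_1·A_1 gives 9x - 8y + 12z = 17.
n·Q − d = (9)·(1) + (-8)·(-6) + (12)·(0) − 17 = 40; |n| = √289.
Distance = |40| / √289 = 40/√289 ≈ 2.35.

2.35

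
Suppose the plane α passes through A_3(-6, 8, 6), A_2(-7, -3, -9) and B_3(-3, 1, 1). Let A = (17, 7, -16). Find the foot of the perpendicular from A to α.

(2, -8, -4)

A_3A_2 = (-1, -11, -15), A_3B_3 = (3, -7, -5); a normal to α is A_3A_2 × A_3B_3 = (-50, -50, 40).
Using A_3: α has equation -50x - 50y + 40z = 140.
Foot = A − λn with λ = (n·A − d)/|n|² = (-1840 − 140)/6600 = -3/10.
Foot = (17, 7, -16) − (-3/10)·(-50, -50, 40) = (2, -8, -4).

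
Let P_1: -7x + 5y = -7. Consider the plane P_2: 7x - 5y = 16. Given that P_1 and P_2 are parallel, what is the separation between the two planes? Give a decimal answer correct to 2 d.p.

1.05

Rescale P_2 by 1/(-1): -7x + 5y = -16. Then distance = |-7 − (-16)| / √74 ≈ 1.05.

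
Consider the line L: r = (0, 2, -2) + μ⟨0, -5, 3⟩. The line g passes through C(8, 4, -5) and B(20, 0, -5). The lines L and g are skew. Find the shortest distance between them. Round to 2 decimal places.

A direction vector for g is B − C = (12, -4, 0).
Common perpendicular direction n = (0, -5, 3) × (12, -4, 0) = (12, 36, 60).
With w = (8, 4, -5) − (0, 2, -2) = (8, 2, -3), w · n = -12.
Distance = |w · n| / |n| = |-12| / √5040 ≈ 0.17.

0.17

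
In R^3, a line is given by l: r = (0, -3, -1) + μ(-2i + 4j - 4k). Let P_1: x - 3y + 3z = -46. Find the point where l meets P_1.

(-4, 5, -9)

Substitute r = (0, -3, -1) + t(-2, 4, -4) into the plane: 6 + (-26)t = -46, so t = 2.
Intersection: (0, -3, -1) + 2·(-2, 4, -4) = (-4, 5, -9).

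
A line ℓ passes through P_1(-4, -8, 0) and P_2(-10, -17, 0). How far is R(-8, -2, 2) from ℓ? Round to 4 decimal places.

A direction vector for ℓ is P_2 − P_1 = (-6, -9, 0).
Taking (-4, -8, 0) on ℓ with direction v = (-6, -9, 0): w = R − (-4, -8, 0) = (-4, 6, 2), and w × v = (18, -12, 72).
Distance = |w × v| / |v| = √5652 / √117 ≈ 6.9504.

6.9504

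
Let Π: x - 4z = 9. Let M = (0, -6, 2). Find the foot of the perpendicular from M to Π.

Foot = M − λn with λ = (n·M − d)/|n|² = (-8 − 9)/17 = -1.
Foot = (0, -6, 2) − (-1)·(1, 0, -4) = (1, -6, -2).

(1, -6, -2)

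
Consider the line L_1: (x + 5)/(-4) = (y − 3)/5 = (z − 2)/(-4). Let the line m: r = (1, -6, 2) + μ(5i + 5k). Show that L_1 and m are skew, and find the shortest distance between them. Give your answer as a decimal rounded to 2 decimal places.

4.24

L_1 has direction (-4, 5, -4) through (-5, 3, 2).
Common perpendicular direction n = (-4, 5, -4) × (5, 0, 5) = (25, 0, -25).
With w = (1, -6, 2) − (-5, 3, 2) = (6, -9, 0), w · n = 150.
Since n ≠ 0 the lines are not parallel, and w · n = 150 ≠ 0 so they do not intersect; hence they are skew.
Distance = |w · n| / |n| = |150| / √1250 ≈ 4.24.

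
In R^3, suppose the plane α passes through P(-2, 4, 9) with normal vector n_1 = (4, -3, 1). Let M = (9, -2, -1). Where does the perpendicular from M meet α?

α: n_1·r = n_1·P gives 4x - 3y + z = -11.
Foot = M − λn with λ = (n·M − d)/|n|² = (41 − (-11))/26 = 2.
Foot = (9, -2, -1) − 2·(4, -3, 1) = (1, 4, -3).

(1, 4, -3)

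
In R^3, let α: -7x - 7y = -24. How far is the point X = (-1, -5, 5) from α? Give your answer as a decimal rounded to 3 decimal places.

6.667

n·X − d = (-7)·(-1) + (-7)·(-5) + (0)·(5) − (-24) = 66; |n| = √98.
Distance = |66| / √98 = 66/√98 ≈ 6.667.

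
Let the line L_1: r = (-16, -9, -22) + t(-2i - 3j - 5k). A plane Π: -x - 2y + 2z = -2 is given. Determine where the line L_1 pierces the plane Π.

(-8, 3, -2)

Substitute r = (-16, -9, -22) + t(-2, -3, -5) into the plane: -10 + (-2)t = -2, so t = -4.
Intersection: (-16, -9, -22) + (-4)·(-2, -3, -5) = (-8, 3, -2).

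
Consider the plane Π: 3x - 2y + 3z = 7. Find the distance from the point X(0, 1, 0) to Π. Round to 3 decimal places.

n·X − d = (3)·(0) + (-2)·(1) + (3)·(0) − 7 = -9; |n| = √22.
Distance = |-9| / √22 = 9/√22 ≈ 1.919.

1.919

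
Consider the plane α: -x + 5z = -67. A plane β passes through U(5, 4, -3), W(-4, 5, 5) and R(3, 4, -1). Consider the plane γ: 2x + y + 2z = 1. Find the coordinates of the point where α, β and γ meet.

(7, 11, -12)

UW = (-9, 1, 8), UR = (-2, 0, 2); a normal to β is UW × UR = (2, 2, 2).
Using U: β has equation 2x + 2y + 2z = 12.
Solving the 3×3 linear system -x + 5z = -67, 2x + 2y + 2z = 12, 2x + y + 2z = 1 (e.g. by elimination or Cramer's rule, determinant = -12) gives (7, 11, -12).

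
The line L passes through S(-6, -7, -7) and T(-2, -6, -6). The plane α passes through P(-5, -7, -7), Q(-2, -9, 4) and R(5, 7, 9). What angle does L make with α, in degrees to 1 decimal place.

A direction vector for L is T − S = (4, 1, 1).
PQ = (3, -2, 11), PR = (10, 14, 16); a normal to α is PQ × PR = (-186, 62, 62).
Using P: α has equation -186x + 62y + 62z = 62.
sin θ = |n·v| / (|n||v|) = |-620| / (√42284 · √18) = 0.71067.
θ ≈ 45.3°.

45.3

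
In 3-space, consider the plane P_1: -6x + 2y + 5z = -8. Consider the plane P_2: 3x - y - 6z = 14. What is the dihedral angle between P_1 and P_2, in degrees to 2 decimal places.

23.88

cos θ = |n₁·n₂| / (|n₁||n₂|) = |-50| / (√65 · √46).
θ = arccos(0.91440) ≈ 23.88°.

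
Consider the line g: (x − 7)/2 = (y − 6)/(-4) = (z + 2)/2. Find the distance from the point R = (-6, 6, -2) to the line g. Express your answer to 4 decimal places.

11.8673

g has direction (2, -4, 2) through (7, 6, -2).
Taking (7, 6, -2) on g with direction v = (2, -4, 2): w = R − (7, 6, -2) = (-13, 0, 0), and w × v = (0, 26, 52).
Distance = |w × v| / |v| = √3380 / √24 ≈ 11.8673.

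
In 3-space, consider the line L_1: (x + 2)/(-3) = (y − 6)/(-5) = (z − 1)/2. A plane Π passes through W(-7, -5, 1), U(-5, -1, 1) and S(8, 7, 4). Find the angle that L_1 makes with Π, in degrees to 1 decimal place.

19.2

L_1 has direction (-3, -5, 2) through (-2, 6, 1).
WU = (2, 4, 0), WS = (15, 12, 3); a normal to Π is WU × WS = (12, -6, -36).
Using W: Π has equation 12x - 6y - 36z = -90.
sin θ = |n·v| / (|n||v|) = |-78| / (√1476 · √38) = 0.32935.
θ ≈ 19.2°.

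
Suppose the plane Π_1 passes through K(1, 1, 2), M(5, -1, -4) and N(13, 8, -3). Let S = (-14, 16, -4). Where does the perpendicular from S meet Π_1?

KM = (4, -2, -6), KN = (12, 7, -5); a normal to Π_1 is KM × KN = (52, -52, 52).
Using K: Π_1 has equation 52x - 52y + 52z = 104.
Foot = S − λn with λ = (n·S − d)/|n|² = (-1768 − 104)/8112 = -3/13.
Foot = (-14, 16, -4) − (-3/13)·(52, -52, 52) = (-2, 4, 8).

(-2, 4, 8)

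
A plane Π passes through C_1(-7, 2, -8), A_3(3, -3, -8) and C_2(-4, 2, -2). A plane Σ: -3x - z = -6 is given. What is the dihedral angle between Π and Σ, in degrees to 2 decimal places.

69.82

C_1A_3 = (10, -5, 0), C_1C_2 = (3, 0, 6); a normal to Π is C_1A_3 × C_1C_2 = (-30, -60, 15).
Using C_1: Π has equation -30x - 60y + 15z = -30.
cos θ = |n₁·n₂| / (|n₁||n₂|) = |75| / (√4725 · √10).
θ = arccos(0.34503) ≈ 69.82°.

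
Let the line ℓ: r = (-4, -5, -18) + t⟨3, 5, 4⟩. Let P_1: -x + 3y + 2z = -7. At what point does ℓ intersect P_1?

(2, 5, -10)

Substitute r = (-4, -5, -18) + t(3, 5, 4) into the plane: -47 + 20t = -7, so t = 2.
Intersection: (-4, -5, -18) + 2·(3, 5, 4) = (2, 5, -10).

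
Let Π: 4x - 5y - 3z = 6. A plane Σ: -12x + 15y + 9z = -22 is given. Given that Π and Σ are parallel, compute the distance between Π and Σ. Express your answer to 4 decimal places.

0.1886

Rescale Σ by 1/(-3): 4x - 5y - 3z = 22/3. Then distance = |6 − (22/3)| / √50 ≈ 0.1886.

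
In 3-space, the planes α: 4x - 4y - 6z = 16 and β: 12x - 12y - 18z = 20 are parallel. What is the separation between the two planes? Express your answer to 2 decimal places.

1.13

Rescale β by 1/3: 4x - 4y - 6z = 20/3. Then distance = |16 − (20/3)| / √68 ≈ 1.13.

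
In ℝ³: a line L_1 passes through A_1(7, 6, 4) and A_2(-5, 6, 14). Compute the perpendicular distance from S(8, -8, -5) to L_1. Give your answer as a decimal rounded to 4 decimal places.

15.3415

A direction vector for L_1 is A_2 − A_1 = (-12, 0, 10).
Taking (7, 6, 4) on L_1 with direction v = (-12, 0, 10): w = S − (7, 6, 4) = (1, -14, -9), and w × v = (-140, 98, -168).
Distance = |w × v| / |v| = √57428 / √244 ≈ 15.3415.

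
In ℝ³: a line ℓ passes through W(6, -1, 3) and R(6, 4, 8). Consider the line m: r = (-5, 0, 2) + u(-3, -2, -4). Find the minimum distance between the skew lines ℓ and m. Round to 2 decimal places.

3.41

A direction vector for ℓ is R − W = (0, 5, 5).
Common perpendicular direction n = (0, 5, 5) × (-3, -2, -4) = (-10, -15, 15).
With w = (-5, 0, 2) − (6, -1, 3) = (-11, 1, -1), w · n = 80.
Distance = |w · n| / |n| = |80| / √550 ≈ 3.41.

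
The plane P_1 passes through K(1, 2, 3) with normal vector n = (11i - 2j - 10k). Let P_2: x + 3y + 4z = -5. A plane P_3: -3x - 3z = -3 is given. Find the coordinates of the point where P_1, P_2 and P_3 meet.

P_1: n·r = n·K gives 11x - 2y - 10z = -23.
Solving the 3×3 linear system 11x - 2y - 10z = -23, x + 3y + 4z = -5, -3x - 3z = -3 (e.g. by elimination or Cramer's rule, determinant = -171) gives (-1, -4, 2).

(-1, -4, 2)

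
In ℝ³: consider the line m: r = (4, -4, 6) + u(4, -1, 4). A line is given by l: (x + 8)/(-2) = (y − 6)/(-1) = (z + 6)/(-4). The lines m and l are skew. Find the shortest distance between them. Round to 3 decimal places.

4.373

l has direction (-2, -1, -4) through (-8, 6, -6).
Common perpendicular direction n = (4, -1, 4) × (-2, -1, -4) = (8, 8, -6).
With w = (-8, 6, -6) − (4, -4, 6) = (-12, 10, -12), w · n = 56.
Distance = |w · n| / |n| = |56| / √164 ≈ 4.373.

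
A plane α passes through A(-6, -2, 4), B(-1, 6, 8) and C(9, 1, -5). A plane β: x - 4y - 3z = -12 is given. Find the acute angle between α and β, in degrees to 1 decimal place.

AB = (5, 8, 4), AC = (15, 3, -9); a normal to α is AB × AC = (-84, 105, -105).
Using A: α has equation -84x + 105y - 105z = -126.
cos θ = |n₁·n₂| / (|n₁||n₂|) = |-189| / (√29106 · √26).
θ = arccos(0.21726) ≈ 77.5°.

77.5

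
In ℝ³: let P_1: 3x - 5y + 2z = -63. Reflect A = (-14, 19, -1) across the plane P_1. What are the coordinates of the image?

λ = (n·A − d)/|n|² = (-139 − (-63))/38 = -2.
Reflection = A − 2λn = (-14, 19, -1) − (-4)·(3, -5, 2) = (-2, -1, 7).

(-2, -1, 7)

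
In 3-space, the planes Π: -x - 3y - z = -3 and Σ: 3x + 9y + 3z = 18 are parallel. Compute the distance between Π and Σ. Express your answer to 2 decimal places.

0.90

Rescale Σ by 1/(-3): -x - 3y - z = -6. Then distance = |-3 − (-6)| / √11 ≈ 0.90.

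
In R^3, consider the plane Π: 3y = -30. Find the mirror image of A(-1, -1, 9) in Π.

(-1, -19, 9)

λ = (n·A − d)/|n|² = (-3 − (-30))/9 = 3.
Reflection = A − 2λn = (-1, -1, 9) − 6·(0, 3, 0) = (-1, -19, 9).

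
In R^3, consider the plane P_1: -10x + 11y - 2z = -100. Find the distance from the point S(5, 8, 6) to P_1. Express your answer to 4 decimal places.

8.4000

n·S − d = (-10)·(5) + (11)·(8) + (-2)·(6) − (-100) = 126; |n| = √225.
Distance = |126| / √225 = 126/√225 ≈ 8.4000.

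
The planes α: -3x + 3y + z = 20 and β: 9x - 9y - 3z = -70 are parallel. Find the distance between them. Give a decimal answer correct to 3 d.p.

0.765

Rescale β by 1/(-3): -3x + 3y + z = 70/3. Then distance = |20 − (70/3)| / √19 ≈ 0.765.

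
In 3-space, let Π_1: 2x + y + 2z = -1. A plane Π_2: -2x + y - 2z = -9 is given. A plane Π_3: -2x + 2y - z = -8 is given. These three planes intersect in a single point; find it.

(-4, -5, 6)

Solving the 3×3 linear system 2x + y + 2z = -1, -2x + y - 2z = -9, -2x + 2y - z = -8 (e.g. by elimination or Cramer's rule, determinant = 4) gives (-4, -5, 6).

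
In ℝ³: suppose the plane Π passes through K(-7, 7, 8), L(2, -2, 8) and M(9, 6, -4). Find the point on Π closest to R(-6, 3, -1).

(-2, 7, 4)

KL = (9, -9, 0), KM = (16, -1, -12); a normal to Π is KL × KM = (108, 108, 135).
Using K: Π has equation 108x + 108y + 135z = 1080.
Foot = R − λn with λ = (n·R − d)/|n|² = (-459 − 1080)/41553 = -1/27.
Foot = (-6, 3, -1) − (-1/27)·(108, 108, 135) = (-2, 7, 4).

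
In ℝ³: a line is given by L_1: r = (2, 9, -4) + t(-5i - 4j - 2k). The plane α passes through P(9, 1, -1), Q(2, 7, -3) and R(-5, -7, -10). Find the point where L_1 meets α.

PQ = (-7, 6, -2), PR = (-14, -8, -9); a normal to α is PQ × PR = (-70, -35, 140).
Using P: α has equation -70x - 35y + 140z = -805.
Substitute r = (2, 9, -4) + t(-5, -4, -2) into the plane: -1015 + 210t = -805, so t = 1.
Intersection: (2, 9, -4) + 1·(-5, -4, -2) = (-3, 5, -6).

(-3, 5, -6)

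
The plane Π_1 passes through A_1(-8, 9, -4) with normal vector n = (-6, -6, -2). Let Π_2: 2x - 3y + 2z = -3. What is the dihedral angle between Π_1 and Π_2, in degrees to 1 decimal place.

86.8

Π_1: n·r = n·A_1 gives -6x - 6y - 2z = 2.
cos θ = |n₁·n₂| / (|n₁||n₂|) = |2| / (√76 · √17).
θ = arccos(0.05564) ≈ 86.8°.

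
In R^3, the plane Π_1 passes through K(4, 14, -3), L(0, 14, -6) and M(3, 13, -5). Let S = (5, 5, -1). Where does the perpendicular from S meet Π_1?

(8, 10, -5)

KL = (-4, 0, -3), KM = (-1, -1, -2); a normal to Π_1 is KL × KM = (-3, -5, 4).
Using K: Π_1 has equation -3x - 5y + 4z = -94.
Foot = S − λn with λ = (n·S − d)/|n|² = (-44 − (-94))/50 = 1.
Foot = (5, 5, -1) − 1·(-3, -5, 4) = (8, 10, -5).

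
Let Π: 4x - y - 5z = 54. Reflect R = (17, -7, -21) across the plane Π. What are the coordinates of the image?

(-7, -1, 9)

λ = (n·R − d)/|n|² = (180 − 54)/42 = 3.
Reflection = R − 2λn = (17, -7, -21) − 6·(4, -1, -5) = (-7, -1, 9).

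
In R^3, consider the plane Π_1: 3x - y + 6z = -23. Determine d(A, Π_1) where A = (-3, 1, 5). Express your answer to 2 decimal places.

6.34

n·A − d = (3)·(-3) + (-1)·(1) + (6)·(5) − (-23) = 43; |n| = √46.
Distance = |43| / √46 = 43/√46 ≈ 6.34.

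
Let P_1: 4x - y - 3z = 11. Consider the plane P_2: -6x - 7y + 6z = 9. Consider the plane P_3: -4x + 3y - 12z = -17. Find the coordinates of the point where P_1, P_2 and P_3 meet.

(2, -3, 0)

Solving the 3×3 linear system 4x - y - 3z = 11, -6x - 7y + 6z = 9, -4x + 3y - 12z = -17 (e.g. by elimination or Cramer's rule, determinant = 498) gives (2, -3, 0).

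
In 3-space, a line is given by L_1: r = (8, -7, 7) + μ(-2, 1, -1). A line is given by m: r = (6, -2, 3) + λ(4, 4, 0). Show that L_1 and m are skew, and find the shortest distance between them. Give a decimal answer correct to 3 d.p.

1.508

Common perpendicular direction n = (-2, 1, -1) × (4, 4, 0) = (4, -4, -12).
With w = (6, -2, 3) − (8, -7, 7) = (-2, 5, -4), w · n = 20.
Since n ≠ 0 the lines are not parallel, and w · n = 20 ≠ 0 so they do not intersect; hence they are skew.
Distance = |w · n| / |n| = |20| / √176 ≈ 1.508.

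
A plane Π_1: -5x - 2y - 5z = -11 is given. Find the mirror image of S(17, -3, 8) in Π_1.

λ = (n·S − d)/|n|² = (-119 − (-11))/54 = -2.
Reflection = S − 2λn = (17, -3, 8) − (-4)·(-5, -2, -5) = (-3, -11, -12).

(-3, -11, -12)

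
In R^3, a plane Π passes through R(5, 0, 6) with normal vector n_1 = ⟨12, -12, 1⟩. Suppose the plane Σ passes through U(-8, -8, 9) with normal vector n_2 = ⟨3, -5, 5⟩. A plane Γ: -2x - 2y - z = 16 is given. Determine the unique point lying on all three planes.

Π: n_1·r = n_1·R gives 12x - 12y + z = 66.
Σ: n_2·r = n_2·U gives 3x - 5y + 5z = 61.
Solving the 3×3 linear system 12x - 12y + z = 66, 3x - 5y + 5z = 61, -2x - 2y - z = 16 (e.g. by elimination or Cramer's rule, determinant = 248) gives (-3, -8, 6).

(-3, -8, 6)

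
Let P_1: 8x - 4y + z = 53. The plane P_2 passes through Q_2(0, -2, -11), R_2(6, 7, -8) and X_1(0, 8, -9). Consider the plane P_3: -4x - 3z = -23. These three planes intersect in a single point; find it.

(11, 7, -7)

Q_2R_2 = (6, 9, 3), Q_2X_1 = (0, 10, 2); a normal to P_2 is Q_2R_2 × Q_2X_1 = (-12, -12, 60).
Using Q_2: P_2 has equation -12x - 12y + 60z = -636.
Solving the 3×3 linear system 8x - 4y + z = 53, -12x - 12y + 60z = -636, -4x - 3z = -23 (e.g. by elimination or Cramer's rule, determinant = 1344) gives (11, 7, -7).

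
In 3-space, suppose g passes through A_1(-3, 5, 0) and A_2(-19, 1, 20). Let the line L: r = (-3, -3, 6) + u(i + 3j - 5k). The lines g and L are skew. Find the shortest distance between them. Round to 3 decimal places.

2.557

A direction vector for g is A_2 − A_1 = (-16, -4, 20).
Common perpendicular direction n = (-16, -4, 20) × (1, 3, -5) = (-40, -60, -44).
With w = (-3, -3, 6) − (-3, 5, 0) = (0, -8, 6), w · n = 216.
Distance = |w · n| / |n| = |216| / √7136 ≈ 2.557.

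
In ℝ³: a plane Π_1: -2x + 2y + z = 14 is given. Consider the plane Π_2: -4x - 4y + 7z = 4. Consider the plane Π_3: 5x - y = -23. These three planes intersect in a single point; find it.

Solving the 3×3 linear system -2x + 2y + z = 14, -4x - 4y + 7z = 4, 5x - y = -23 (e.g. by elimination or Cramer's rule, determinant = 80) gives (-4, 3, 0).

(-4, 3, 0)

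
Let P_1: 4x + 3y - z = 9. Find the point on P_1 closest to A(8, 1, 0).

(4, -2, 1)

Foot = A − λn with λ = (n·A − d)/|n|² = (35 − 9)/26 = 1.
Foot = (8, 1, 0) − 1·(4, 3, -1) = (4, -2, 1).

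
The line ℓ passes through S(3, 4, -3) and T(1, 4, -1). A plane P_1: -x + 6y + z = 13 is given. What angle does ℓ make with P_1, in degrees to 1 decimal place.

13.3

A direction vector for ℓ is T − S = (-2, 0, 2).
sin θ = |n·v| / (|n||v|) = |4| / (√38 · √8) = 0.22942.
θ ≈ 13.3°.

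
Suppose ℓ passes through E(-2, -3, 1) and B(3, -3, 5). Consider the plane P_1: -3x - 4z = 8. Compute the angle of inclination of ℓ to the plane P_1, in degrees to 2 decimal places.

A direction vector for ℓ is B − E = (5, 0, 4).
sin θ = |n·v| / (|n||v|) = |-31| / (√25 · √41) = 0.96828.
θ ≈ 75.53°.

75.53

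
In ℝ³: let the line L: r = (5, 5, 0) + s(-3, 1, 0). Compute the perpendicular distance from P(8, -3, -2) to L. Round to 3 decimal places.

6.935

Taking (5, 5, 0) on L with direction v = (-3, 1, 0): w = P − (5, 5, 0) = (3, -8, -2), and w × v = (2, 6, -21).
Distance = |w × v| / |v| = √481 / √10 ≈ 6.935.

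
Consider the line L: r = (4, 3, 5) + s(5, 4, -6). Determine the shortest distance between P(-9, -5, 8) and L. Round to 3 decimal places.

8.381

Taking (4, 3, 5) on L with direction v = (5, 4, -6): w = P − (4, 3, 5) = (-13, -8, 3), and w × v = (36, -63, -12).
Distance = |w × v| / |v| = √5409 / √77 ≈ 8.381.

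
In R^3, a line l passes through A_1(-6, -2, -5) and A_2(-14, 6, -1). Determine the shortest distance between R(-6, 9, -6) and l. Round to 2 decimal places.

8.54

A direction vector for l is A_2 − A_1 = (-8, 8, 4).
Taking (-6, -2, -5) on l with direction v = (-8, 8, 4): w = R − (-6, -2, -5) = (0, 11, -1), and w × v = (52, 8, 88).
Distance = |w × v| / |v| = √10512 / √144 ≈ 8.54.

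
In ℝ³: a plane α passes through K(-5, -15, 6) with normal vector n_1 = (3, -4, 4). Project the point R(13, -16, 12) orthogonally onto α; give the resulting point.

(7, -8, 4)

α: n_1·r = n_1·K gives 3x - 4y + 4z = 69.
Foot = R − λn with λ = (n·R − d)/|n|² = (151 − 69)/41 = 2.
Foot = (13, -16, 12) − 2·(3, -4, 4) = (7, -8, 4).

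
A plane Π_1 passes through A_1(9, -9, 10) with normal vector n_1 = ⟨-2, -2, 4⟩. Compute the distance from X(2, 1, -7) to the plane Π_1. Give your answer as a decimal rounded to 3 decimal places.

Π_1: n_1·r = n_1·A_1 gives -2x - 2y + 4z = 40.
n·X − d = (-2)·(2) + (-2)·(1) + (4)·(-7) − 40 = -74; |n| = √24.
Distance = |-74| / √24 = 74/√24 ≈ 15.105.

15.105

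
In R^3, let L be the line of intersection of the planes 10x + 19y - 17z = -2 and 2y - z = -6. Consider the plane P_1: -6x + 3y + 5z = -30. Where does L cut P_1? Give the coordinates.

(10, 0, 6)

Direction of L: (10, 19, -17) × (0, 2, -1) = (15, 10, 20).
A point on L: solving the two plane equations with x = 16 gives (16, 4, 14).
Substitute r = (16, 4, 14) + t(15, 10, 20) into the plane: -14 + 40t = -30, so t = -2/5.
Intersection: (16, 4, 14) + (-2/5)·(15, 10, 20) = (10, 0, 6).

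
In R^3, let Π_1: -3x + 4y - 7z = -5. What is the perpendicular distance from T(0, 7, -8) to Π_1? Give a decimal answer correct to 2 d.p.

n·T − d = (-3)·(0) + (4)·(7) + (-7)·(-8) − (-5) = 89; |n| = √74.
Distance = |89| / √74 = 89/√74 ≈ 10.35.

10.35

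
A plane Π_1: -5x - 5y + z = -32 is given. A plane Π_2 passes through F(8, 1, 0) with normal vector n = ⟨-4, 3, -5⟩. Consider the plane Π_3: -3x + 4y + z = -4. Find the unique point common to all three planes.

(5, 2, 3)

Π_2: n·r = n·F gives -4x + 3y - 5z = -29.
Solving the 3×3 linear system -5x - 5y + z = -32, -4x + 3y - 5z = -29, -3x + 4y + z = -4 (e.g. by elimination or Cramer's rule, determinant = -217) gives (5, 2, 3).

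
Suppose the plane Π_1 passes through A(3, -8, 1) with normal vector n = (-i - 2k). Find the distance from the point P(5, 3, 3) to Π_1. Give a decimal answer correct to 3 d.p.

2.683

Π_1: n·r = n·A gives -x - 2z = -5.
n·P − d = (-1)·(5) + (0)·(3) + (-2)·(3) − (-5) = -6; |n| = √5.
Distance = |-6| / √5 = 6/√5 ≈ 2.683.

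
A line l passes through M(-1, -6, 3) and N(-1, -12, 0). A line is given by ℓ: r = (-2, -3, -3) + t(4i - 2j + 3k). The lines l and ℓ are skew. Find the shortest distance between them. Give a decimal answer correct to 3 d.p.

A direction vector for l is N − M = (0, -6, -3).
Common perpendicular direction n = (0, -6, -3) × (4, -2, 3) = (-24, -12, 24).
With w = (-2, -3, -3) − (-1, -6, 3) = (-1, 3, -6), w · n = -156.
Distance = |w · n| / |n| = |-156| / √1296 ≈ 4.333.

4.333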